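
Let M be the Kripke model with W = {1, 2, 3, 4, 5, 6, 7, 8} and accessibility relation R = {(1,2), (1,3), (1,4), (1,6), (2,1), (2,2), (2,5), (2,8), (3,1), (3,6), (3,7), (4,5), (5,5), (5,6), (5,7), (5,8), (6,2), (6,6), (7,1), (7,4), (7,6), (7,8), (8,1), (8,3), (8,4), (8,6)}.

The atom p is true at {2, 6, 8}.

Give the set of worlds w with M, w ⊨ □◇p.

{2, 3, 4, 5, 6}

1: successors {2, 3, 4, 6}; ◇p there: 2:T, 3:T, 4:F, 6:T. ✗
2: successors {1, 2, 5, 8}; ◇p there: 1:T, 2:T, 5:T, 8:T. ✓
3: successors {1, 6, 7}; ◇p there: 1:T, 6:T, 7:T. ✓
4: successors {5}; ◇p there: 5:T. ✓
5: successors {5, 6, 7, 8}; ◇p there: 5:T, 6:T, 7:T, 8:T. ✓
6: successors {2, 6}; ◇p there: 2:T, 6:T. ✓
7: successors {1, 4, 6, 8}; ◇p there: 1:T, 4:F, 6:T, 8:T. ✗
8: successors {1, 3, 4, 6}; ◇p there: 1:T, 3:T, 4:F, 6:T. ✗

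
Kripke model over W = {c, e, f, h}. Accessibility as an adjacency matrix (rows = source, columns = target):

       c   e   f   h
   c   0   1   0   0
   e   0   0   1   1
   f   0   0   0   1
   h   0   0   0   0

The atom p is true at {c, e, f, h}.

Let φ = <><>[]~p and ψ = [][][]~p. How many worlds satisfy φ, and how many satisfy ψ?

2 and 3

For <><>[]~p:
c: successors {e}; <>[]~p there: e:T. ✓
e: successors {f, h}; <>[]~p there: f:T, h:F. ✓
f: successors {h}; <>[]~p there: h:F. ✗
h: no successors, so <><>[]~p fails. ✗
— 2 worlds.
For [][][]~p:
c: successors {e}; [][]~p there: e:F. ✗
e: successors {f, h}; [][]~p there: f:T, h:T. ✓
f: successors {h}; [][]~p there: h:T. ✓
h: no successors, so [][][]~p holds vacuously. ✓
— 3 worlds.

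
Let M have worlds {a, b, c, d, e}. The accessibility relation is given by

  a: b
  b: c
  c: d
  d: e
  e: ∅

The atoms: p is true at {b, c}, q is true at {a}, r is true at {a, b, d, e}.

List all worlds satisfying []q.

{e}

a: successors {b}; q there: b:F. ✗
b: successors {c}; q there: c:F. ✗
c: successors {d}; q there: d:F. ✗
d: successors {e}; q there: e:F. ✗
e: no successors, so []q holds vacuously. ✓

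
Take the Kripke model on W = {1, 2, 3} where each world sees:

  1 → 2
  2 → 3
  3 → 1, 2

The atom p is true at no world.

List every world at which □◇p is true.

1: successors {2}; ◇p there: 2:F. ✗
2: successors {3}; ◇p there: 3:F. ✗
3: successors {1, 2}; ◇p there: 1:F, 2:F. ✗

∅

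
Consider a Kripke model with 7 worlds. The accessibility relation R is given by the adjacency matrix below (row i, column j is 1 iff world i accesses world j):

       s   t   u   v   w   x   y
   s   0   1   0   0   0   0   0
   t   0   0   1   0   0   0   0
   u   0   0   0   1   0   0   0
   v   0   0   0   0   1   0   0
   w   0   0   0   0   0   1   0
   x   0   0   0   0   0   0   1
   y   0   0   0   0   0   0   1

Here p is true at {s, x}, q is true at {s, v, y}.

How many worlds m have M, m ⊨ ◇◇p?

1

s: successors {t}; ◇p there: t:F. ✗
t: successors {u}; ◇p there: u:F. ✗
u: successors {v}; ◇p there: v:F. ✗
v: successors {w}; ◇p there: w:T. ✓
w: successors {x}; ◇p there: x:F. ✗
x: successors {y}; ◇p there: y:F. ✗
y: successors {y}; ◇p there: y:F. ✗
Satisfying worlds: {v}.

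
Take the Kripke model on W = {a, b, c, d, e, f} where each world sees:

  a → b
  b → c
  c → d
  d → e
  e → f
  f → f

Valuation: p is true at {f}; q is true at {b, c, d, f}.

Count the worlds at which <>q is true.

5

a: successors {b}; q there: b:T. ✓
b: successors {c}; q there: c:T. ✓
c: successors {d}; q there: d:T. ✓
d: successors {e}; q there: e:F. ✗
e: successors {f}; q there: f:T. ✓
f: successors {f}; q there: f:T. ✓
Satisfying worlds: {a, b, c, e, f}.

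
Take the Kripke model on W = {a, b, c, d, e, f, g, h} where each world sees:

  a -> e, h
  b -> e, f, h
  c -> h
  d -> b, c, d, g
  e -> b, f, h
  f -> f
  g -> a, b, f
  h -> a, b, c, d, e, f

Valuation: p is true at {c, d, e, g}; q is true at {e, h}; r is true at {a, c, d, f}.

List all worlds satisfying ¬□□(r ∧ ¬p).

a: □□(r ∧ ¬p) is F. ✓
b: □□(r ∧ ¬p) is F. ✓
c: □□(r ∧ ¬p) is F. ✓
d: □□(r ∧ ¬p) is F. ✓
e: □□(r ∧ ¬p) is F. ✓
f: □□(r ∧ ¬p) is T. ✗
g: □□(r ∧ ¬p) is F. ✓
h: □□(r ∧ ¬p) is F. ✓

{a, b, c, d, e, g, h}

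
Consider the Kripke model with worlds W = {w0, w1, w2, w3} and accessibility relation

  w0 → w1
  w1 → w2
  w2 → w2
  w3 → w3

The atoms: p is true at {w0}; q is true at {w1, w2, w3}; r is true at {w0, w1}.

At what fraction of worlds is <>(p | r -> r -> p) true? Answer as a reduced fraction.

w0: successors {w1}; p | r -> r -> p there: w1:F. ✗
w1: successors {w2}; p | r -> r -> p there: w2:T. ✓
w2: successors {w2}; p | r -> r -> p there: w2:T. ✓
w3: successors {w3}; p | r -> r -> p there: w3:T. ✓
That's 3 of 4 worlds, so 3/4.

3/4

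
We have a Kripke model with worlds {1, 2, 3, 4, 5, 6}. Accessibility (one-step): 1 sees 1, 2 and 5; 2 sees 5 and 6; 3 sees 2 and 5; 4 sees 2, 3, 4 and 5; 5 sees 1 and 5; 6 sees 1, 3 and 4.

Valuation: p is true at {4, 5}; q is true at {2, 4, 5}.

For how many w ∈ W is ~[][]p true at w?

1: [][]p is F. ✓
2: [][]p is F. ✓
3: [][]p is F. ✓
4: [][]p is F. ✓
5: [][]p is F. ✓
6: [][]p is F. ✓
Satisfying worlds: {1, 2, 3, 4, 5, 6}.

6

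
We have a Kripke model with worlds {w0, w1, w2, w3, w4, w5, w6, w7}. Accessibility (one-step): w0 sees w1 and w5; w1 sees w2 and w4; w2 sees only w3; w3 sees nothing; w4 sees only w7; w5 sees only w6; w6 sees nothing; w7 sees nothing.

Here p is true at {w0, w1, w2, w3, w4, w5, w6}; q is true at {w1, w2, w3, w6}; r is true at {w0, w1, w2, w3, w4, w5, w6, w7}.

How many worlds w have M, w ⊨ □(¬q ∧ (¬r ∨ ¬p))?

4

w0: successors {w1, w5}; ¬q ∧ (¬r ∨ ¬p) there: w1:F, w5:F. ✗
w1: successors {w2, w4}; ¬q ∧ (¬r ∨ ¬p) there: w2:F, w4:F. ✗
w2: successors {w3}; ¬q ∧ (¬r ∨ ¬p) there: w3:F. ✗
w3: no successors, so □(¬q ∧ (¬r ∨ ¬p)) holds vacuously. ✓
w4: successors {w7}; ¬q ∧ (¬r ∨ ¬p) there: w7:T. ✓
w5: successors {w6}; ¬q ∧ (¬r ∨ ¬p) there: w6:F. ✗
w6: no successors, so □(¬q ∧ (¬r ∨ ¬p)) holds vacuously. ✓
w7: no successors, so □(¬q ∧ (¬r ∨ ¬p)) holds vacuously. ✓
Satisfying worlds: {w3, w4, w6, w7}.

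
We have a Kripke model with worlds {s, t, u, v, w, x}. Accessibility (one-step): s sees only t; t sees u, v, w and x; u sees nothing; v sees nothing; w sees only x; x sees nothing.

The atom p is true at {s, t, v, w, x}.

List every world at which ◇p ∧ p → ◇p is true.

{s, t, u, v, w, x}

s: ◇p ∧ p is T, ◇p is T. ✓
t: ◇p ∧ p is T, ◇p is T. ✓
u: ◇p ∧ p is F, ◇p is F. ✓
v: ◇p ∧ p is F, ◇p is F. ✓
w: ◇p ∧ p is T, ◇p is T. ✓
x: ◇p ∧ p is F, ◇p is F. ✓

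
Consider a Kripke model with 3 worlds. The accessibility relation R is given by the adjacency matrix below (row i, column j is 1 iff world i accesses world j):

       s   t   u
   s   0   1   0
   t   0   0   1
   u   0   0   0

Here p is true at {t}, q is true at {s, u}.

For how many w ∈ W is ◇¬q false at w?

s: successors {t}; ¬q there: t:T. ✓
t: successors {u}; ¬q there: u:F. ✗
u: no successors, so ◇¬q fails. ✗
Satisfying worlds: {s}.
So ◇¬q fails at the other 2 worlds.

2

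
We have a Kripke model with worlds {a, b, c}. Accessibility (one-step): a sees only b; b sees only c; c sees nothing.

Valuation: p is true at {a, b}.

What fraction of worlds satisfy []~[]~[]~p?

2/3

a: successors {b}; ~[]~[]~p there: b:T. ✓
b: successors {c}; ~[]~[]~p there: c:F. ✗
c: no successors, so []~[]~[]~p holds vacuously. ✓
That's 2 of 3 worlds, so 2/3.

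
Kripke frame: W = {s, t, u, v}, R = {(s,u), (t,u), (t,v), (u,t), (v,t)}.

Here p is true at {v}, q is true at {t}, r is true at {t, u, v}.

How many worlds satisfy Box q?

2

s: successors {u}; q there: u:F. ✗
t: successors {u, v}; q there: u:F, v:F. ✗
u: successors {t}; q there: t:T. ✓
v: successors {t}; q there: t:T. ✓
Satisfying worlds: {u, v}.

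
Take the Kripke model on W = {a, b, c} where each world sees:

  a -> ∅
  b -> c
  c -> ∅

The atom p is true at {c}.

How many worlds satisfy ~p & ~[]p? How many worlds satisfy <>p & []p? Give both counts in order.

For ~p & ~[]p:
a: ~p is T, ~[]p is F. ✗
b: ~p is T, ~[]p is F. ✗
c: ~p is F, ~[]p is F. ✗
— 0 worlds.
For <>p & []p:
a: <>p is F, []p is T. ✗
b: <>p is T, []p is T. ✓
c: <>p is F, []p is T. ✗
— 1 world.

0 and 1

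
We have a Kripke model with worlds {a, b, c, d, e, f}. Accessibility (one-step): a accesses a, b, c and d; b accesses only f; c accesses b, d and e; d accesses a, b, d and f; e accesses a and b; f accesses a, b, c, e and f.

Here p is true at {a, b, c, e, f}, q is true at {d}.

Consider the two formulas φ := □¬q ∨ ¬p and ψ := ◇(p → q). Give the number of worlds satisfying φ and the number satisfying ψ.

4 and 3

For □¬q ∨ ¬p:
a: □¬q is F, ¬p is F. ✗
b: □¬q is T, ¬p is F. ✓
c: □¬q is F, ¬p is F. ✗
d: □¬q is F, ¬p is T. ✓
e: □¬q is T, ¬p is F. ✓
f: □¬q is T, ¬p is F. ✓
— 4 worlds.
For ◇(p → q):
a: successors {a, b, c, d}; p → q there: a:F, b:F, c:F, d:T. ✓
b: successors {f}; p → q there: f:F. ✗
c: successors {b, d, e}; p → q there: b:F, d:T, e:F. ✓
d: successors {a, b, d, f}; p → q there: a:F, b:F, d:T, f:F. ✓
e: successors {a, b}; p → q there: a:F, b:F. ✗
f: successors {a, b, c, e, f}; p → q there: a:F, b:F, c:F, e:F, f:F. ✗
— 3 worlds.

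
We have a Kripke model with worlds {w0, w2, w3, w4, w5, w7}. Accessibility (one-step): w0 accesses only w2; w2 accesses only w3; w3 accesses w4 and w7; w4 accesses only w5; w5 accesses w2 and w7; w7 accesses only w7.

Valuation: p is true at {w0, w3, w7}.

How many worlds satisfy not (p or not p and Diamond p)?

1

w0: p or not p and Diamond p is T. ✗
w2: p or not p and Diamond p is T. ✗
w3: p or not p and Diamond p is T. ✗
w4: p or not p and Diamond p is F. ✓
w5: p or not p and Diamond p is T. ✗
w7: p or not p and Diamond p is T. ✗
Satisfying worlds: {w4}.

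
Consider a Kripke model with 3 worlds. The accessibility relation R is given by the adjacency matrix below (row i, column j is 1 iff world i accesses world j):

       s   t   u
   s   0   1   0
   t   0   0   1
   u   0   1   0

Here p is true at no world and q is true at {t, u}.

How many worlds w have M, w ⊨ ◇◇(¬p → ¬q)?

0

s: successors {t}; ◇(¬p → ¬q) there: t:F. ✗
t: successors {u}; ◇(¬p → ¬q) there: u:F. ✗
u: successors {t}; ◇(¬p → ¬q) there: t:F. ✗
Satisfying worlds: ∅.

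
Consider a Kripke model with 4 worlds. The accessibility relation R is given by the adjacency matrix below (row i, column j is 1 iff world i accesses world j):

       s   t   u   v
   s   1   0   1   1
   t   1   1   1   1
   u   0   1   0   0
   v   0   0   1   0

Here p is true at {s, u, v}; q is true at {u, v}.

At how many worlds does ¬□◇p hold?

3

s: □◇p is F. ✓
t: □◇p is F. ✓
u: □◇p is T. ✗
v: □◇p is F. ✓
Satisfying worlds: {s, t, v}.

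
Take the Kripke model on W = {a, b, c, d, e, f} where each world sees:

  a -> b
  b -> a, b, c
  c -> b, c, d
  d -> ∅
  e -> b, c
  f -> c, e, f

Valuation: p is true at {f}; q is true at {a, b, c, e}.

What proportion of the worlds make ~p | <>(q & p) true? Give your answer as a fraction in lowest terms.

a: ~p is T, <>(q & p) is F. ✓
b: ~p is T, <>(q & p) is F. ✓
c: ~p is T, <>(q & p) is F. ✓
d: ~p is T, <>(q & p) is F. ✓
e: ~p is T, <>(q & p) is F. ✓
f: ~p is F, <>(q & p) is F. ✗
That's 5 of 6 worlds, so 5/6.

5/6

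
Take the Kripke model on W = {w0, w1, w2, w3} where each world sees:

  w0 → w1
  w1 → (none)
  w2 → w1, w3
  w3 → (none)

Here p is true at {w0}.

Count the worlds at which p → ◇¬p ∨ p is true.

4

w0: p is T, ◇¬p ∨ p is T. ✓
w1: p is F, ◇¬p ∨ p is F. ✓
w2: p is F, ◇¬p ∨ p is T. ✓
w3: p is F, ◇¬p ∨ p is F. ✓
Satisfying worlds: {w0, w1, w2, w3}.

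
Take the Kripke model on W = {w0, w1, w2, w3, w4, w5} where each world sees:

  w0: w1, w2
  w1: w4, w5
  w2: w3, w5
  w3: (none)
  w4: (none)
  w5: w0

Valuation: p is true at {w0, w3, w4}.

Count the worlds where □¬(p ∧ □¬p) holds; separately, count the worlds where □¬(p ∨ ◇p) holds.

3 and 2

For □¬(p ∧ □¬p):
w0: successors {w1, w2}; ¬(p ∧ □¬p) there: w1:T, w2:T. ✓
w1: successors {w4, w5}; ¬(p ∧ □¬p) there: w4:F, w5:T. ✗
w2: successors {w3, w5}; ¬(p ∧ □¬p) there: w3:F, w5:T. ✗
w3: no successors, so □¬(p ∧ □¬p) holds vacuously. ✓
w4: no successors, so □¬(p ∧ □¬p) holds vacuously. ✓
w5: successors {w0}; ¬(p ∧ □¬p) there: w0:F. ✗
— 3 worlds.
For □¬(p ∨ ◇p):
w0: successors {w1, w2}; ¬(p ∨ ◇p) there: w1:F, w2:F. ✗
w1: successors {w4, w5}; ¬(p ∨ ◇p) there: w4:F, w5:F. ✗
w2: successors {w3, w5}; ¬(p ∨ ◇p) there: w3:F, w5:F. ✗
w3: no successors, so □¬(p ∨ ◇p) holds vacuously. ✓
w4: no successors, so □¬(p ∨ ◇p) holds vacuously. ✓
w5: successors {w0}; ¬(p ∨ ◇p) there: w0:F. ✗
— 2 worlds.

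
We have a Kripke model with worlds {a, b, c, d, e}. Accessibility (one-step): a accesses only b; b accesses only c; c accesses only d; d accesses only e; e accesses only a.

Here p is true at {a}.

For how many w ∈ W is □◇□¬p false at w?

1

a: successors {b}; ◇□¬p there: b:T. ✓
b: successors {c}; ◇□¬p there: c:T. ✓
c: successors {d}; ◇□¬p there: d:F. ✗
d: successors {e}; ◇□¬p there: e:T. ✓
e: successors {a}; ◇□¬p there: a:T. ✓
Satisfying worlds: {a, b, d, e}.
So □◇□¬p fails at the other 1 world.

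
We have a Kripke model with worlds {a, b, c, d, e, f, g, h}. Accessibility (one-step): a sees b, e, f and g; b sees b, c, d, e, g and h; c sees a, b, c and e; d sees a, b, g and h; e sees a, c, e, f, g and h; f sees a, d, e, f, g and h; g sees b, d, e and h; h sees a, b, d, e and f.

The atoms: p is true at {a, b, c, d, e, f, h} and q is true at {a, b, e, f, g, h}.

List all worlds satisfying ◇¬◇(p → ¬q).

a: successors {b, e, f, g}; ¬◇(p → ¬q) there: b:F, e:F, f:F, g:F. ✗
b: successors {b, c, d, e, g, h}; ¬◇(p → ¬q) there: b:F, c:F, d:F, e:F, g:F, h:F. ✗
c: successors {a, b, c, e}; ¬◇(p → ¬q) there: a:F, b:F, c:F, e:F. ✗
d: successors {a, b, g, h}; ¬◇(p → ¬q) there: a:F, b:F, g:F, h:F. ✗
e: successors {a, c, e, f, g, h}; ¬◇(p → ¬q) there: a:F, c:F, e:F, f:F, g:F, h:F. ✗
f: successors {a, d, e, f, g, h}; ¬◇(p → ¬q) there: a:F, d:F, e:F, f:F, g:F, h:F. ✗
g: successors {b, d, e, h}; ¬◇(p → ¬q) there: b:F, d:F, e:F, h:F. ✗
h: successors {a, b, d, e, f}; ¬◇(p → ¬q) there: a:F, b:F, d:F, e:F, f:F. ✗

∅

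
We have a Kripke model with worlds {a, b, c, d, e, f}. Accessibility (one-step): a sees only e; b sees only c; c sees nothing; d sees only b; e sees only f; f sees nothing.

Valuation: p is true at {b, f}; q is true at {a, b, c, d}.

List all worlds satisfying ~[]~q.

{b, d}

a: []~q is T. ✗
b: []~q is F. ✓
c: []~q is T. ✗
d: []~q is F. ✓
e: []~q is T. ✗
f: []~q is T. ✗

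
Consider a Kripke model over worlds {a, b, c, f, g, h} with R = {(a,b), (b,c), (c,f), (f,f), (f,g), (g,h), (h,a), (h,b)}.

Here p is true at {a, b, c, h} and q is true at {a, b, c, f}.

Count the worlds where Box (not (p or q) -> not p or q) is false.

a: successors {b}; not (p or q) -> not p or q there: b:T. ✓
b: successors {c}; not (p or q) -> not p or q there: c:T. ✓
c: successors {f}; not (p or q) -> not p or q there: f:T. ✓
f: successors {f, g}; not (p or q) -> not p or q there: f:T, g:T. ✓
g: successors {h}; not (p or q) -> not p or q there: h:T. ✓
h: successors {a, b}; not (p or q) -> not p or q there: a:T, b:T. ✓
Satisfying worlds: {a, b, c, f, g, h}.
So Box (not (p or q) -> not p or q) fails at the other 0 worlds.

0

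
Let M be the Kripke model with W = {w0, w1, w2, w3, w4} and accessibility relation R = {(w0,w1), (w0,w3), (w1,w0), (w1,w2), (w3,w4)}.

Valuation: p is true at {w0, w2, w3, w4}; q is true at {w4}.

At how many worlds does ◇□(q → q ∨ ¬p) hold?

3

w0: successors {w1, w3}; □(q → q ∨ ¬p) there: w1:T, w3:T. ✓
w1: successors {w0, w2}; □(q → q ∨ ¬p) there: w0:T, w2:T. ✓
w2: no successors, so ◇□(q → q ∨ ¬p) fails. ✗
w3: successors {w4}; □(q → q ∨ ¬p) there: w4:T. ✓
w4: no successors, so ◇□(q → q ∨ ¬p) fails. ✗
Satisfying worlds: {w0, w1, w3}.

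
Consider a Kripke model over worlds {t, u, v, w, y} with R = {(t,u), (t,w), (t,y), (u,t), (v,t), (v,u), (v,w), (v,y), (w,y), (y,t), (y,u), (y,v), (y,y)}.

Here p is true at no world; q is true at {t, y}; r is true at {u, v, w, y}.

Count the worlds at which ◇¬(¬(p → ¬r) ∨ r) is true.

t: successors {u, w, y}; ¬(¬(p → ¬r) ∨ r) there: u:F, w:F, y:F. ✗
u: successors {t}; ¬(¬(p → ¬r) ∨ r) there: t:T. ✓
v: successors {t, u, w, y}; ¬(¬(p → ¬r) ∨ r) there: t:T, u:F, w:F, y:F. ✓
w: successors {y}; ¬(¬(p → ¬r) ∨ r) there: y:F. ✗
y: successors {t, u, v, y}; ¬(¬(p → ¬r) ∨ r) there: t:T, u:F, v:F, y:F. ✓
Satisfying worlds: {u, v, y}.

3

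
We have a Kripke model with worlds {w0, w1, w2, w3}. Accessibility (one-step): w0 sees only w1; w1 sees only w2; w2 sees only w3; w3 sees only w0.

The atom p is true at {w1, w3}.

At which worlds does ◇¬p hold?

w0: successors {w1}; ¬p there: w1:F. ✗
w1: successors {w2}; ¬p there: w2:T. ✓
w2: successors {w3}; ¬p there: w3:F. ✗
w3: successors {w0}; ¬p there: w0:T. ✓

{w1, w3}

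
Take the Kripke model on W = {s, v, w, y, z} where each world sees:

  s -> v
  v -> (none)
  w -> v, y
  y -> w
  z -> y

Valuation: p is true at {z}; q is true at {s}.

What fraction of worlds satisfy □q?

1/5

s: successors {v}; q there: v:F. ✗
v: no successors, so □q holds vacuously. ✓
w: successors {v, y}; q there: v:F, y:F. ✗
y: successors {w}; q there: w:F. ✗
z: successors {y}; q there: y:F. ✗
That's 1 of 5 worlds, so 1/5.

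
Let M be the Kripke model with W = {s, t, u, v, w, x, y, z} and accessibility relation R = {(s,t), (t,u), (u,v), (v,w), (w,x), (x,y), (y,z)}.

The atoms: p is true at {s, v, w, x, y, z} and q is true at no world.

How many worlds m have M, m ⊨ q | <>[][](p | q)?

s: q is F, <>[][](p | q) is T. ✓
t: q is F, <>[][](p | q) is T. ✓
u: q is F, <>[][](p | q) is T. ✓
v: q is F, <>[][](p | q) is T. ✓
w: q is F, <>[][](p | q) is T. ✓
x: q is F, <>[][](p | q) is T. ✓
y: q is F, <>[][](p | q) is T. ✓
z: q is F, <>[][](p | q) is F. ✗
Satisfying worlds: {s, t, u, v, w, x, y}.

7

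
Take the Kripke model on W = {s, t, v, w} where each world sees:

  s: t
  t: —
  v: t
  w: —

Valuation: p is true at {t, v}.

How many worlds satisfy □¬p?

s: successors {t}; ¬p there: t:F. ✗
t: no successors, so □¬p holds vacuously. ✓
v: successors {t}; ¬p there: t:F. ✗
w: no successors, so □¬p holds vacuously. ✓
Satisfying worlds: {t, w}.

2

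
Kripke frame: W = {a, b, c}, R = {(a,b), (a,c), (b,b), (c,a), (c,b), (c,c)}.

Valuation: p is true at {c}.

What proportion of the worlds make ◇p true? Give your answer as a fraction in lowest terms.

2/3

a: successors {b, c}; p there: b:F, c:T. ✓
b: successors {b}; p there: b:F. ✗
c: successors {a, b, c}; p there: a:F, b:F, c:T. ✓
That's 2 of 3 worlds, so 2/3.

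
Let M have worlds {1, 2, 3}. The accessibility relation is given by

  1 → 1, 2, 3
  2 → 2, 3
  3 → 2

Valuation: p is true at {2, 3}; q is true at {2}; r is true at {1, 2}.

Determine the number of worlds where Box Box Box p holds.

1: successors {1, 2, 3}; Box Box p there: 1:F, 2:T, 3:T. ✗
2: successors {2, 3}; Box Box p there: 2:T, 3:T. ✓
3: successors {2}; Box Box p there: 2:T. ✓
Satisfying worlds: {2, 3}.

2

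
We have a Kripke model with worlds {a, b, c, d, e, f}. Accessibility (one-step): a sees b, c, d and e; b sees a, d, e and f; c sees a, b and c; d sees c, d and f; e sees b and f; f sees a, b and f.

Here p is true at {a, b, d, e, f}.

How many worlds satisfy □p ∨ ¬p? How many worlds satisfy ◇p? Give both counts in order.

4 and 6

For □p ∨ ¬p:
a: □p is F, ¬p is F. ✗
b: □p is T, ¬p is F. ✓
c: □p is F, ¬p is T. ✓
d: □p is F, ¬p is F. ✗
e: □p is T, ¬p is F. ✓
f: □p is T, ¬p is F. ✓
— 4 worlds.
For ◇p:
a: successors {b, c, d, e}; p there: b:T, c:F, d:T, e:T. ✓
b: successors {a, d, e, f}; p there: a:T, d:T, e:T, f:T. ✓
c: successors {a, b, c}; p there: a:T, b:T, c:F. ✓
d: successors {c, d, f}; p there: c:F, d:T, f:T. ✓
e: successors {b, f}; p there: b:T, f:T. ✓
f: successors {a, b, f}; p there: a:T, b:T, f:T. ✓
— 6 worlds.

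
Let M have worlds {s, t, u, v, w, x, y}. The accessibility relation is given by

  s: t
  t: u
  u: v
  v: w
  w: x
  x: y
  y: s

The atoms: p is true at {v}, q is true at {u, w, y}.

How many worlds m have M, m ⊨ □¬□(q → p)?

s: successors {t}; ¬□(q → p) there: t:T. ✓
t: successors {u}; ¬□(q → p) there: u:F. ✗
u: successors {v}; ¬□(q → p) there: v:T. ✓
v: successors {w}; ¬□(q → p) there: w:F. ✗
w: successors {x}; ¬□(q → p) there: x:T. ✓
x: successors {y}; ¬□(q → p) there: y:F. ✗
y: successors {s}; ¬□(q → p) there: s:F. ✗
Satisfying worlds: {s, u, w}.

3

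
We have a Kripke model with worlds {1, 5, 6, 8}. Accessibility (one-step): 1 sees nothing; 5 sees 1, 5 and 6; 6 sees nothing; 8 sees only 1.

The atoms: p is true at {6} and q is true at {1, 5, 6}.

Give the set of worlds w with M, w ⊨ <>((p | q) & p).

1: no successors, so <>((p | q) & p) fails. ✗
5: successors {1, 5, 6}; (p | q) & p there: 1:F, 5:F, 6:T. ✓
6: no successors, so <>((p | q) & p) fails. ✗
8: successors {1}; (p | q) & p there: 1:F. ✗

{5}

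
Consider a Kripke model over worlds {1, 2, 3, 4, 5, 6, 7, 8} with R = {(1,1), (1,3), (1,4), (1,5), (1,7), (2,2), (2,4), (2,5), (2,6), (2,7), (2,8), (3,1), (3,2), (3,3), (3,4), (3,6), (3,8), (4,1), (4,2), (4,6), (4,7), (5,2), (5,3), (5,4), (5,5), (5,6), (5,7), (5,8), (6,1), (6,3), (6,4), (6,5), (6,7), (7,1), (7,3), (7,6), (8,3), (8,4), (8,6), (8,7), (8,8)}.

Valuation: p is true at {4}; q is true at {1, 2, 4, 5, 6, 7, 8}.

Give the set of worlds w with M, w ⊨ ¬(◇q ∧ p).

{1, 2, 3, 5, 6, 7, 8}

1: ◇q ∧ p is F. ✓
2: ◇q ∧ p is F. ✓
3: ◇q ∧ p is F. ✓
4: ◇q ∧ p is T. ✗
5: ◇q ∧ p is F. ✓
6: ◇q ∧ p is F. ✓
7: ◇q ∧ p is F. ✓
8: ◇q ∧ p is F. ✓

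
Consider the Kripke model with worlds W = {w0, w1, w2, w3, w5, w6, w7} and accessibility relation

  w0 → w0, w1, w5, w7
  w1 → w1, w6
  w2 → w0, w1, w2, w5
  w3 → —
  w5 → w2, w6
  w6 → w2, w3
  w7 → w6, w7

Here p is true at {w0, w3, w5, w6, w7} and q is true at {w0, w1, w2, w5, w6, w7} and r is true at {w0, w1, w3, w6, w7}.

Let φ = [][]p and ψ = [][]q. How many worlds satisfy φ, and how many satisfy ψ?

1 and 4

For [][]p:
w0: successors {w0, w1, w5, w7}; []p there: w0:F, w1:F, w5:F, w7:T. ✗
w1: successors {w1, w6}; []p there: w1:F, w6:F. ✗
w2: successors {w0, w1, w2, w5}; []p there: w0:F, w1:F, w2:F, w5:F. ✗
w3: no successors, so [][]p holds vacuously. ✓
w5: successors {w2, w6}; []p there: w2:F, w6:F. ✗
w6: successors {w2, w3}; []p there: w2:F, w3:T. ✗
w7: successors {w6, w7}; []p there: w6:F, w7:T. ✗
— 1 world.
For [][]q:
w0: successors {w0, w1, w5, w7}; []q there: w0:T, w1:T, w5:T, w7:T. ✓
w1: successors {w1, w6}; []q there: w1:T, w6:F. ✗
w2: successors {w0, w1, w2, w5}; []q there: w0:T, w1:T, w2:T, w5:T. ✓
w3: no successors, so [][]q holds vacuously. ✓
w5: successors {w2, w6}; []q there: w2:T, w6:F. ✗
w6: successors {w2, w3}; []q there: w2:T, w3:T. ✓
w7: successors {w6, w7}; []q there: w6:F, w7:T. ✗
— 4 worlds.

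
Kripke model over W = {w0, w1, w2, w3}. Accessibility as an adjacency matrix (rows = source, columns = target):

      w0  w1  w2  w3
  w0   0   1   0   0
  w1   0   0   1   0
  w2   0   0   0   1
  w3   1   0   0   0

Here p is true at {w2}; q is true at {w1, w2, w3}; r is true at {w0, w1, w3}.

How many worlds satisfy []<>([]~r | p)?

2

w0: successors {w1}; <>([]~r | p) there: w1:T. ✓
w1: successors {w2}; <>([]~r | p) there: w2:F. ✗
w2: successors {w3}; <>([]~r | p) there: w3:F. ✗
w3: successors {w0}; <>([]~r | p) there: w0:T. ✓
Satisfying worlds: {w0, w3}.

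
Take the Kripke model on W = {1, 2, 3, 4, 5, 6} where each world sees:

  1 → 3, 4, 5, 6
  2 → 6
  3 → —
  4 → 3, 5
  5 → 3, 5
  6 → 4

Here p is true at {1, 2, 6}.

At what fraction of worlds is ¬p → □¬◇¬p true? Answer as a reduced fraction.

2/3

1: ¬p is F, □¬◇¬p is F. ✓
2: ¬p is F, □¬◇¬p is F. ✓
3: ¬p is T, □¬◇¬p is T. ✓
4: ¬p is T, □¬◇¬p is F. ✗
5: ¬p is T, □¬◇¬p is F. ✗
6: ¬p is F, □¬◇¬p is F. ✓
That's 4 of 6 worlds, so 4/6 = 2/3.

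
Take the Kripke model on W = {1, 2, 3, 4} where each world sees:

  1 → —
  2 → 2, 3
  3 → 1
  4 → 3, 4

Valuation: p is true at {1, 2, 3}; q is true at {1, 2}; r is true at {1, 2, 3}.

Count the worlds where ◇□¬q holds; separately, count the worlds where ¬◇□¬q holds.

2 and 2

For ◇□¬q:
1: no successors, so ◇□¬q fails. ✗
2: successors {2, 3}; □¬q there: 2:F, 3:F. ✗
3: successors {1}; □¬q there: 1:T. ✓
4: successors {3, 4}; □¬q there: 3:F, 4:T. ✓
— 2 worlds.
For ¬◇□¬q:
1: ◇□¬q is F. ✓
2: ◇□¬q is F. ✓
3: ◇□¬q is T. ✗
4: ◇□¬q is T. ✗
— 2 worlds.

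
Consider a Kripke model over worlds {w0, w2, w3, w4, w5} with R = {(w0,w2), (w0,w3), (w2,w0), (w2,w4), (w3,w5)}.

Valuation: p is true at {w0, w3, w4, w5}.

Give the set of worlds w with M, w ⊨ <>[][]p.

w0: successors {w2, w3}; [][]p there: w2:F, w3:T. ✓
w2: successors {w0, w4}; [][]p there: w0:T, w4:T. ✓
w3: successors {w5}; [][]p there: w5:T. ✓
w4: no successors, so <>[][]p fails. ✗
w5: no successors, so <>[][]p fails. ✗

{w0, w2, w3}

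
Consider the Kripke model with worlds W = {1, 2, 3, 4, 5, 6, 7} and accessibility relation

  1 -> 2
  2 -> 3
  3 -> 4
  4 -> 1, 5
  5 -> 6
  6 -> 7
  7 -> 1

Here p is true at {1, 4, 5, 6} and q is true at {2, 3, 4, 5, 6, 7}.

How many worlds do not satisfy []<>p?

4

1: successors {2}; <>p there: 2:F. ✗
2: successors {3}; <>p there: 3:T. ✓
3: successors {4}; <>p there: 4:T. ✓
4: successors {1, 5}; <>p there: 1:F, 5:T. ✗
5: successors {6}; <>p there: 6:F. ✗
6: successors {7}; <>p there: 7:T. ✓
7: successors {1}; <>p there: 1:F. ✗
Satisfying worlds: {2, 3, 6}.
So []<>p fails at the other 4 worlds.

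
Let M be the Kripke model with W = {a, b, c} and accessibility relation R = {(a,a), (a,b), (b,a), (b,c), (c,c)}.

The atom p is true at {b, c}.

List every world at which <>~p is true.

a: successors {a, b}; ~p there: a:T, b:F. ✓
b: successors {a, c}; ~p there: a:T, c:F. ✓
c: successors {c}; ~p there: c:F. ✗

{a, b}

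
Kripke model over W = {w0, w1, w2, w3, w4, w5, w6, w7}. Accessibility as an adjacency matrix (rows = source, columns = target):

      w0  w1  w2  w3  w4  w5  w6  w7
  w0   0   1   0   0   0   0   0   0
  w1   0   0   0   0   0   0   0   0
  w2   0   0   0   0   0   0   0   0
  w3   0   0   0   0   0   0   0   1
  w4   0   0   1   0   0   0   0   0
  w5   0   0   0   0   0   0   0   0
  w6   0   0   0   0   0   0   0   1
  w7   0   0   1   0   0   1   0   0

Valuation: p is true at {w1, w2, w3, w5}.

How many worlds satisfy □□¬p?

6

w0: successors {w1}; □¬p there: w1:T. ✓
w1: no successors, so □□¬p holds vacuously. ✓
w2: no successors, so □□¬p holds vacuously. ✓
w3: successors {w7}; □¬p there: w7:F. ✗
w4: successors {w2}; □¬p there: w2:T. ✓
w5: no successors, so □□¬p holds vacuously. ✓
w6: successors {w7}; □¬p there: w7:F. ✗
w7: successors {w2, w5}; □¬p there: w2:T, w5:T. ✓
Satisfying worlds: {w0, w1, w2, w4, w5, w7}.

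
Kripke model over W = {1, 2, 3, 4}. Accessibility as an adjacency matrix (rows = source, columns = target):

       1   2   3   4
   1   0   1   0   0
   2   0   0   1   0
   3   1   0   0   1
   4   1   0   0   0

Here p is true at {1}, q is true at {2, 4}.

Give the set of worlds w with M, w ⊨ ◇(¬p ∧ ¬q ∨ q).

{1, 2, 3}

1: successors {2}; ¬p ∧ ¬q ∨ q there: 2:T. ✓
2: successors {3}; ¬p ∧ ¬q ∨ q there: 3:T. ✓
3: successors {1, 4}; ¬p ∧ ¬q ∨ q there: 1:F, 4:T. ✓
4: successors {1}; ¬p ∧ ¬q ∨ q there: 1:F. ✗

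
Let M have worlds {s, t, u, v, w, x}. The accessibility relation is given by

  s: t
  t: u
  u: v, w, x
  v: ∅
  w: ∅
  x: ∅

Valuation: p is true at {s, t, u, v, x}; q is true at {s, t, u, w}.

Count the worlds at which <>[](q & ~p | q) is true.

2

s: successors {t}; [](q & ~p | q) there: t:T. ✓
t: successors {u}; [](q & ~p | q) there: u:F. ✗
u: successors {v, w, x}; [](q & ~p | q) there: v:T, w:T, x:T. ✓
v: no successors, so <>[](q & ~p | q) fails. ✗
w: no successors, so <>[](q & ~p | q) fails. ✗
x: no successors, so <>[](q & ~p | q) fails. ✗
Satisfying worlds: {s, u}.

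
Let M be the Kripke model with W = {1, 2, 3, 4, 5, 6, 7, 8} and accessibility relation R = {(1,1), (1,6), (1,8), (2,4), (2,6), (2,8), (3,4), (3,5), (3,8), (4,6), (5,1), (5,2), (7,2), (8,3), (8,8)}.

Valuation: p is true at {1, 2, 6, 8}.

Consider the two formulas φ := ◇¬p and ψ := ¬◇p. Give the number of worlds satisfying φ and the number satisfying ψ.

3 and 1

For ◇¬p:
1: successors {1, 6, 8}; ¬p there: 1:F, 6:F, 8:F. ✗
2: successors {4, 6, 8}; ¬p there: 4:T, 6:F, 8:F. ✓
3: successors {4, 5, 8}; ¬p there: 4:T, 5:T, 8:F. ✓
4: successors {6}; ¬p there: 6:F. ✗
5: successors {1, 2}; ¬p there: 1:F, 2:F. ✗
6: no successors, so ◇¬p fails. ✗
7: successors {2}; ¬p there: 2:F. ✗
8: successors {3, 8}; ¬p there: 3:T, 8:F. ✓
— 3 worlds.
For ¬◇p:
1: ◇p is T. ✗
2: ◇p is T. ✗
3: ◇p is T. ✗
4: ◇p is T. ✗
5: ◇p is T. ✗
6: ◇p is F. ✓
7: ◇p is T. ✗
8: ◇p is T. ✗
— 1 world.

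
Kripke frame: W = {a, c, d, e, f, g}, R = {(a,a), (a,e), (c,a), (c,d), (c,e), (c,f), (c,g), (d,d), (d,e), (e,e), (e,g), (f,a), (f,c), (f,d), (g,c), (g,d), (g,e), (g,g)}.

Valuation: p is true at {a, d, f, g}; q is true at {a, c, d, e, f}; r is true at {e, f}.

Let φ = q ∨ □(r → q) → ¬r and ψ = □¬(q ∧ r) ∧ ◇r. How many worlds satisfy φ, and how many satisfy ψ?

4 and 0

For q ∨ □(r → q) → ¬r:
a: q ∨ □(r → q) is T, ¬r is T. ✓
c: q ∨ □(r → q) is T, ¬r is T. ✓
d: q ∨ □(r → q) is T, ¬r is T. ✓
e: q ∨ □(r → q) is T, ¬r is F. ✗
f: q ∨ □(r → q) is T, ¬r is F. ✗
g: q ∨ □(r → q) is T, ¬r is T. ✓
— 4 worlds.
For □¬(q ∧ r) ∧ ◇r:
a: □¬(q ∧ r) is F, ◇r is T. ✗
c: □¬(q ∧ r) is F, ◇r is T. ✗
d: □¬(q ∧ r) is F, ◇r is T. ✗
e: □¬(q ∧ r) is F, ◇r is T. ✗
f: □¬(q ∧ r) is T, ◇r is F. ✗
g: □¬(q ∧ r) is F, ◇r is T. ✗
— 0 worlds.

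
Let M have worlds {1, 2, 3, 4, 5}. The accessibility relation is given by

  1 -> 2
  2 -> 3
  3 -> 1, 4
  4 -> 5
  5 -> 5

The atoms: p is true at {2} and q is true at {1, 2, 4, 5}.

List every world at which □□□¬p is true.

{1, 3, 4, 5}

1: successors {2}; □□¬p there: 2:T. ✓
2: successors {3}; □□¬p there: 3:F. ✗
3: successors {1, 4}; □□¬p there: 1:T, 4:T. ✓
4: successors {5}; □□¬p there: 5:T. ✓
5: successors {5}; □□¬p there: 5:T. ✓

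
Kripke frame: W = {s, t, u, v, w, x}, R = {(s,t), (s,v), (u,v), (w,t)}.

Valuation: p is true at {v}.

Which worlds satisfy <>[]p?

{s, u, w}

s: successors {t, v}; []p there: t:T, v:T. ✓
t: no successors, so <>[]p fails. ✗
u: successors {v}; []p there: v:T. ✓
v: no successors, so <>[]p fails. ✗
w: successors {t}; []p there: t:T. ✓
x: no successors, so <>[]p fails. ✗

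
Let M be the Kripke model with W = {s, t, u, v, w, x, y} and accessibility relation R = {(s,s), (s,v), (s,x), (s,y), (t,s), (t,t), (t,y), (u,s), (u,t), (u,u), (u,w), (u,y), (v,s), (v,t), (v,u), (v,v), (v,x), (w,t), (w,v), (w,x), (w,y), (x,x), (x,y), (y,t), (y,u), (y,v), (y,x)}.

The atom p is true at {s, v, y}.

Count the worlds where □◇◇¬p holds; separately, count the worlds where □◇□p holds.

For □◇◇¬p:
s: successors {s, v, x, y}; ◇◇¬p there: s:T, v:T, x:T, y:T. ✓
t: successors {s, t, y}; ◇◇¬p there: s:T, t:T, y:T. ✓
u: successors {s, t, u, w, y}; ◇◇¬p there: s:T, t:T, u:T, w:T, y:T. ✓
v: successors {s, t, u, v, x}; ◇◇¬p there: s:T, t:T, u:T, v:T, x:T. ✓
w: successors {t, v, x, y}; ◇◇¬p there: t:T, v:T, x:T, y:T. ✓
x: successors {x, y}; ◇◇¬p there: x:T, y:T. ✓
y: successors {t, u, v, x}; ◇◇¬p there: t:T, u:T, v:T, x:T. ✓
— 7 worlds.
For □◇□p:
s: successors {s, v, x, y}; ◇□p there: s:F, v:F, x:F, y:F. ✗
t: successors {s, t, y}; ◇□p there: s:F, t:F, y:F. ✗
u: successors {s, t, u, w, y}; ◇□p there: s:F, t:F, u:F, w:F, y:F. ✗
v: successors {s, t, u, v, x}; ◇□p there: s:F, t:F, u:F, v:F, x:F. ✗
w: successors {t, v, x, y}; ◇□p there: t:F, v:F, x:F, y:F. ✗
x: successors {x, y}; ◇□p there: x:F, y:F. ✗
y: successors {t, u, v, x}; ◇□p there: t:F, u:F, v:F, x:F. ✗
— 0 worlds.

7 and 0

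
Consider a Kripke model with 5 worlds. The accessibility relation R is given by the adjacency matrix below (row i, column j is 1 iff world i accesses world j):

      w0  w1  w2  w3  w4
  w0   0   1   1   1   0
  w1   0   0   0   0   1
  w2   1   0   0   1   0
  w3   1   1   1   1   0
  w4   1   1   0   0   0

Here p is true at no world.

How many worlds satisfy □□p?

0

w0: successors {w1, w2, w3}; □p there: w1:F, w2:F, w3:F. ✗
w1: successors {w4}; □p there: w4:F. ✗
w2: successors {w0, w3}; □p there: w0:F, w3:F. ✗
w3: successors {w0, w1, w2, w3}; □p there: w0:F, w1:F, w2:F, w3:F. ✗
w4: successors {w0, w1}; □p there: w0:F, w1:F. ✗
Satisfying worlds: ∅.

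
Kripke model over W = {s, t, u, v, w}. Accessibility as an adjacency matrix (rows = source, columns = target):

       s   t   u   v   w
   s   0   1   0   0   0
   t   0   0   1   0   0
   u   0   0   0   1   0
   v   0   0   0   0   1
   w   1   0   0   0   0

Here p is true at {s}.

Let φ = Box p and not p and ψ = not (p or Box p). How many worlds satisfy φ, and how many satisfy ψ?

1 and 3

For Box p and not p:
s: Box p is F, not p is F. ✗
t: Box p is F, not p is T. ✗
u: Box p is F, not p is T. ✗
v: Box p is F, not p is T. ✗
w: Box p is T, not p is T. ✓
— 1 world.
For not (p or Box p):
s: p or Box p is T. ✗
t: p or Box p is F. ✓
u: p or Box p is F. ✓
v: p or Box p is F. ✓
w: p or Box p is T. ✗
— 3 worlds.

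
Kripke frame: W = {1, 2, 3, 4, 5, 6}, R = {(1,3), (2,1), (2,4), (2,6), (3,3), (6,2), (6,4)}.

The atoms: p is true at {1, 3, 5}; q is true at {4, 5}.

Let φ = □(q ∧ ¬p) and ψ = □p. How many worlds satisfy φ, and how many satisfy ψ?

For □(q ∧ ¬p):
1: successors {3}; q ∧ ¬p there: 3:F. ✗
2: successors {1, 4, 6}; q ∧ ¬p there: 1:F, 4:T, 6:F. ✗
3: successors {3}; q ∧ ¬p there: 3:F. ✗
4: no successors, so □(q ∧ ¬p) holds vacuously. ✓
5: no successors, so □(q ∧ ¬p) holds vacuously. ✓
6: successors {2, 4}; q ∧ ¬p there: 2:F, 4:T. ✗
— 2 worlds.
For □p:
1: successors {3}; p there: 3:T. ✓
2: successors {1, 4, 6}; p there: 1:T, 4:F, 6:F. ✗
3: successors {3}; p there: 3:T. ✓
4: no successors, so □p holds vacuously. ✓
5: no successors, so □p holds vacuously. ✓
6: successors {2, 4}; p there: 2:F, 4:F. ✗
— 4 worlds.

2 and 4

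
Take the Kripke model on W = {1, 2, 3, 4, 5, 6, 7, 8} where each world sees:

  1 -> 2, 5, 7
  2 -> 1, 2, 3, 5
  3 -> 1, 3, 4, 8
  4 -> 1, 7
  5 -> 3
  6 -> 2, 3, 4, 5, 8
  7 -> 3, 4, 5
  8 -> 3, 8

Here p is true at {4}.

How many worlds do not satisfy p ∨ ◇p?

1: p is F, ◇p is F. ✗
2: p is F, ◇p is F. ✗
3: p is F, ◇p is T. ✓
4: p is T, ◇p is F. ✓
5: p is F, ◇p is F. ✗
6: p is F, ◇p is T. ✓
7: p is F, ◇p is T. ✓
8: p is F, ◇p is F. ✗
Satisfying worlds: {3, 4, 6, 7}.
So p ∨ ◇p fails at the other 4 worlds.

4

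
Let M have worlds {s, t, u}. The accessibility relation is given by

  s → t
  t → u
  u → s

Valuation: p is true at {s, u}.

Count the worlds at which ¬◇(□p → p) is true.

s: ◇(□p → p) is F. ✓
t: ◇(□p → p) is T. ✗
u: ◇(□p → p) is T. ✗
Satisfying worlds: {s}.

1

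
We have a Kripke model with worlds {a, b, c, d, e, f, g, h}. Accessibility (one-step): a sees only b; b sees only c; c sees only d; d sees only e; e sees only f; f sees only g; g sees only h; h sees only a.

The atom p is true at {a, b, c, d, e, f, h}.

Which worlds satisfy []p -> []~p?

a: []p is T, []~p is F. ✗
b: []p is T, []~p is F. ✗
c: []p is T, []~p is F. ✗
d: []p is T, []~p is F. ✗
e: []p is T, []~p is F. ✗
f: []p is F, []~p is T. ✓
g: []p is T, []~p is F. ✗
h: []p is T, []~p is F. ✗

{f}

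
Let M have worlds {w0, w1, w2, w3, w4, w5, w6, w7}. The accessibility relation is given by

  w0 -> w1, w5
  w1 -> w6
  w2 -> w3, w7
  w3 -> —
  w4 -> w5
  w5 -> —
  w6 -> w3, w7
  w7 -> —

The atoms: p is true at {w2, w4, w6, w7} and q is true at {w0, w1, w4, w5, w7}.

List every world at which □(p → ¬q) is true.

w0: successors {w1, w5}; p → ¬q there: w1:T, w5:T. ✓
w1: successors {w6}; p → ¬q there: w6:T. ✓
w2: successors {w3, w7}; p → ¬q there: w3:T, w7:F. ✗
w3: no successors, so □(p → ¬q) holds vacuously. ✓
w4: successors {w5}; p → ¬q there: w5:T. ✓
w5: no successors, so □(p → ¬q) holds vacuously. ✓
w6: successors {w3, w7}; p → ¬q there: w3:T, w7:F. ✗
w7: no successors, so □(p → ¬q) holds vacuously. ✓

{w0, w1, w3, w4, w5, w7}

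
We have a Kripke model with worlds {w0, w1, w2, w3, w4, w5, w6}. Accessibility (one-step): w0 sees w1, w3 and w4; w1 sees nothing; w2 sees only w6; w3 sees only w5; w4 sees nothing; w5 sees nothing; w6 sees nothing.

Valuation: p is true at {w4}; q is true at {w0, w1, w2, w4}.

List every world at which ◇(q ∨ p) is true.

{w0}

w0: successors {w1, w3, w4}; q ∨ p there: w1:T, w3:F, w4:T. ✓
w1: no successors, so ◇(q ∨ p) fails. ✗
w2: successors {w6}; q ∨ p there: w6:F. ✗
w3: successors {w5}; q ∨ p there: w5:F. ✗
w4: no successors, so ◇(q ∨ p) fails. ✗
w5: no successors, so ◇(q ∨ p) fails. ✗
w6: no successors, so ◇(q ∨ p) fails. ✗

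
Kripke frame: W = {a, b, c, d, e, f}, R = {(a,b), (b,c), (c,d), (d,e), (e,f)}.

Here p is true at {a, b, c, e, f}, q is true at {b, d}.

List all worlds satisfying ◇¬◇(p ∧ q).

{a, b, c, d, e}

a: successors {b}; ¬◇(p ∧ q) there: b:T. ✓
b: successors {c}; ¬◇(p ∧ q) there: c:T. ✓
c: successors {d}; ¬◇(p ∧ q) there: d:T. ✓
d: successors {e}; ¬◇(p ∧ q) there: e:T. ✓
e: successors {f}; ¬◇(p ∧ q) there: f:T. ✓
f: no successors, so ◇¬◇(p ∧ q) fails. ✗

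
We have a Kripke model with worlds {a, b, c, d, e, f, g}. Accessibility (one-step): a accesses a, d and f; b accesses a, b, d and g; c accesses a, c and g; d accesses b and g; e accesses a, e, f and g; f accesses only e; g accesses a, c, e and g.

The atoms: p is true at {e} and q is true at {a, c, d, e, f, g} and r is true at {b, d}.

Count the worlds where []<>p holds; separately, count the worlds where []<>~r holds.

For []<>p:
a: successors {a, d, f}; <>p there: a:F, d:F, f:T. ✗
b: successors {a, b, d, g}; <>p there: a:F, b:F, d:F, g:T. ✗
c: successors {a, c, g}; <>p there: a:F, c:F, g:T. ✗
d: successors {b, g}; <>p there: b:F, g:T. ✗
e: successors {a, e, f, g}; <>p there: a:F, e:T, f:T, g:T. ✗
f: successors {e}; <>p there: e:T. ✓
g: successors {a, c, e, g}; <>p there: a:F, c:F, e:T, g:T. ✗
— 1 world.
For []<>~r:
a: successors {a, d, f}; <>~r there: a:T, d:T, f:T. ✓
b: successors {a, b, d, g}; <>~r there: a:T, b:T, d:T, g:T. ✓
c: successors {a, c, g}; <>~r there: a:T, c:T, g:T. ✓
d: successors {b, g}; <>~r there: b:T, g:T. ✓
e: successors {a, e, f, g}; <>~r there: a:T, e:T, f:T, g:T. ✓
f: successors {e}; <>~r there: e:T. ✓
g: successors {a, c, e, g}; <>~r there: a:T, c:T, e:T, g:T. ✓
— 7 worlds.

1 and 7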